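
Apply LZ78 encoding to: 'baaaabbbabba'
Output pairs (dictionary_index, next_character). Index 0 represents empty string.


LZ78 encoding steps:
Dictionary: {0: ''}
Step 1: w='' (idx 0), next='b' -> output (0, 'b'), add 'b' as idx 1
Step 2: w='' (idx 0), next='a' -> output (0, 'a'), add 'a' as idx 2
Step 3: w='a' (idx 2), next='a' -> output (2, 'a'), add 'aa' as idx 3
Step 4: w='a' (idx 2), next='b' -> output (2, 'b'), add 'ab' as idx 4
Step 5: w='b' (idx 1), next='b' -> output (1, 'b'), add 'bb' as idx 5
Step 6: w='ab' (idx 4), next='b' -> output (4, 'b'), add 'abb' as idx 6
Step 7: w='a' (idx 2), end of input -> output (2, '')


Encoded: [(0, 'b'), (0, 'a'), (2, 'a'), (2, 'b'), (1, 'b'), (4, 'b'), (2, '')]


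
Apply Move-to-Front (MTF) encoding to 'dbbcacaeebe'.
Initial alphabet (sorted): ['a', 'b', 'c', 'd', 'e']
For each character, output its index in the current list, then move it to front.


MTF encoding:
'd': index 3 in ['a', 'b', 'c', 'd', 'e'] -> ['d', 'a', 'b', 'c', 'e']
'b': index 2 in ['d', 'a', 'b', 'c', 'e'] -> ['b', 'd', 'a', 'c', 'e']
'b': index 0 in ['b', 'd', 'a', 'c', 'e'] -> ['b', 'd', 'a', 'c', 'e']
'c': index 3 in ['b', 'd', 'a', 'c', 'e'] -> ['c', 'b', 'd', 'a', 'e']
'a': index 3 in ['c', 'b', 'd', 'a', 'e'] -> ['a', 'c', 'b', 'd', 'e']
'c': index 1 in ['a', 'c', 'b', 'd', 'e'] -> ['c', 'a', 'b', 'd', 'e']
'a': index 1 in ['c', 'a', 'b', 'd', 'e'] -> ['a', 'c', 'b', 'd', 'e']
'e': index 4 in ['a', 'c', 'b', 'd', 'e'] -> ['e', 'a', 'c', 'b', 'd']
'e': index 0 in ['e', 'a', 'c', 'b', 'd'] -> ['e', 'a', 'c', 'b', 'd']
'b': index 3 in ['e', 'a', 'c', 'b', 'd'] -> ['b', 'e', 'a', 'c', 'd']
'e': index 1 in ['b', 'e', 'a', 'c', 'd'] -> ['e', 'b', 'a', 'c', 'd']


Output: [3, 2, 0, 3, 3, 1, 1, 4, 0, 3, 1]


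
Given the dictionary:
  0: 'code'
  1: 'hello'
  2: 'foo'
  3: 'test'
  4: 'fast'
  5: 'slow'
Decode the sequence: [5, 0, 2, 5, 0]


Look up each index in the dictionary:
  5 -> 'slow'
  0 -> 'code'
  2 -> 'foo'
  5 -> 'slow'
  0 -> 'code'

Decoded: "slow code foo slow code"


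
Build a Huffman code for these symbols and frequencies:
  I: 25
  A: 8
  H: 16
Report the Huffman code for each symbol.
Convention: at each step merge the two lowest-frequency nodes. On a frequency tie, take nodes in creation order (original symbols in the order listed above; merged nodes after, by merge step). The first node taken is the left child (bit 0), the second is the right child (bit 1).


Huffman tree construction:
Step 1: Merge A(8) + H(16) = 24
Step 2: Merge (A+H)(24) + I(25) = 49
Read each symbol's code off the tree from the root (left child = 0, right child = 1).

Codes:
  I: 1 (length 1)
  A: 00 (length 2)
  H: 01 (length 2)
Average code length: 73/49 = 1.4898 bits/symbol


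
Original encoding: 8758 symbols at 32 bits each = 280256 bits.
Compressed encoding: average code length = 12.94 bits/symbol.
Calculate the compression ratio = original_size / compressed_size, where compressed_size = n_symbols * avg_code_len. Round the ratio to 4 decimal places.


original_size = n_symbols * orig_bits = 8758 * 32 = 280256 bits
compressed_size = n_symbols * avg_code_len = 8758 * 12.94 = 113328.52 bits
ratio = original_size / compressed_size = 280256 / 113328.52 = 2.473

Compression ratio = 2.473


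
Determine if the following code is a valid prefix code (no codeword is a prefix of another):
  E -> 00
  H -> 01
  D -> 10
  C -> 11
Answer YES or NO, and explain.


Checking each pair (does one codeword prefix another?):
  E='00' vs H='01': no prefix
  E='00' vs D='10': no prefix
  E='00' vs C='11': no prefix
  H='01' vs E='00': no prefix
  H='01' vs D='10': no prefix
  H='01' vs C='11': no prefix
  D='10' vs E='00': no prefix
  D='10' vs H='01': no prefix
  D='10' vs C='11': no prefix
  C='11' vs E='00': no prefix
  C='11' vs H='01': no prefix
  C='11' vs D='10': no prefix
No violation found over all pairs.

YES -- this is a valid prefix code. No codeword is a prefix of any other codeword.


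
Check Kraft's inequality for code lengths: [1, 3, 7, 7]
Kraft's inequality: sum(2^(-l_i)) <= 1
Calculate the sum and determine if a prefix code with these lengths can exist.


Sum = 2^(-1) + 2^(-3) + 2^(-7) + 2^(-7)
    = 0.5 + 0.125 + 0.0078125 + 0.0078125
    = 82/128 = 0.640625
Since 0.640625 <= 1, Kraft's inequality IS satisfied.
A prefix code with these lengths CAN exist.

Kraft sum = 0.640625. Satisfied.


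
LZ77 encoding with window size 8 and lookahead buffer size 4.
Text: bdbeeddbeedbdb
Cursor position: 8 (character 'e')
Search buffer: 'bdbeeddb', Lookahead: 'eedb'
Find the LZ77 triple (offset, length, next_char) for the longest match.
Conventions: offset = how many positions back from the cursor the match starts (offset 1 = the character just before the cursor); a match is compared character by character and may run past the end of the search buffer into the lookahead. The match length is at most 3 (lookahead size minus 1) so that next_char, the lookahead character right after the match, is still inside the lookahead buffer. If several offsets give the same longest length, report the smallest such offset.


Try each offset into the search buffer:
  offset=1 (pos 7, char 'b'): match length 0
  offset=2 (pos 6, char 'd'): match length 0
  offset=3 (pos 5, char 'd'): match length 0
  offset=4 (pos 4, char 'e'): match length 1
  offset=5 (pos 3, char 'e'): match length 3
  offset=6 (pos 2, char 'b'): match length 0
  offset=7 (pos 1, char 'd'): match length 0
  offset=8 (pos 0, char 'b'): match length 0
Longest match has length 3 at offset 5.
next_char = character at position 8 + 3 = 11 -> 'b'

Best match: offset=5, length=3 (matching 'eed' starting at position 3)
LZ77 triple: (5, 3, 'b')


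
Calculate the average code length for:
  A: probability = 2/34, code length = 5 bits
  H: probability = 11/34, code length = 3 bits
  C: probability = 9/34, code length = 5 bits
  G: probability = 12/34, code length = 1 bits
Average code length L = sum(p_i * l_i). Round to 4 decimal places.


Weighted contributions p_i * l_i:
  A: (2/34) * 5 = 10/34
  H: (11/34) * 3 = 33/34
  C: (9/34) * 5 = 45/34
  G: (12/34) * 1 = 12/34
Sum = (10 + 33 + 45 + 12)/34 = 100/34

L = 100/34 = 2.9412 bits/symbol


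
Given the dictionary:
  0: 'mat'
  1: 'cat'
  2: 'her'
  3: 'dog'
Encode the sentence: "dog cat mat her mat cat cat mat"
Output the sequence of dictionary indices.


Look up each word in the dictionary:
  'dog' -> 3
  'cat' -> 1
  'mat' -> 0
  'her' -> 2
  'mat' -> 0
  'cat' -> 1
  'cat' -> 1
  'mat' -> 0

Encoded: [3, 1, 0, 2, 0, 1, 1, 0]


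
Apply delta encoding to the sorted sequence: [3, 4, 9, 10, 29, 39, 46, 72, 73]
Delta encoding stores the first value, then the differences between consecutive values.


First value: 3
Deltas:
  4 - 3 = 1
  9 - 4 = 5
  10 - 9 = 1
  29 - 10 = 19
  39 - 29 = 10
  46 - 39 = 7
  72 - 46 = 26
  73 - 72 = 1


Delta encoded: [3, 1, 5, 1, 19, 10, 7, 26, 1]


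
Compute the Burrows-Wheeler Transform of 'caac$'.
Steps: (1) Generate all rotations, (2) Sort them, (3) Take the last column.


Rotations (sorted):
  0: $caac -> last char: c
  1: aac$c -> last char: c
  2: ac$ca -> last char: a
  3: c$caa -> last char: a
  4: caac$ -> last char: $


BWT = ccaa$


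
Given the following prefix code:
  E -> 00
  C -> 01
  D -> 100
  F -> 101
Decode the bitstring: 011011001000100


Decoding step by step:
Bits 01 -> C
Bits 101 -> F
Bits 100 -> D
Bits 100 -> D
Bits 01 -> C
Bits 00 -> E


Decoded message: CFDDCE


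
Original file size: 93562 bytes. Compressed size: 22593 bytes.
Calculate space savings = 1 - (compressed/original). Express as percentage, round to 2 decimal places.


ratio = compressed/original = 22593/93562 = 0.241476
savings = 1 - ratio = 1 - 0.241476 = 0.758524
as a percentage: 0.758524 * 100 = 75.85%

Space savings = 1 - 22593/93562 = 75.85%


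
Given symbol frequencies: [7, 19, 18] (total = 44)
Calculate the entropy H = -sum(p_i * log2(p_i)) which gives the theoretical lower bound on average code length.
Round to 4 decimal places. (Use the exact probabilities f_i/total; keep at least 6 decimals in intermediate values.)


Per-symbol terms -p_i * log2(p_i) with p_i = f_i/44:
  p = 7/44 = 0.159091: log2(p) = -2.652077, -p*log2(p) = 0.421921
  p = 19/44 = 0.431818: log2(p) = -1.211504, -p*log2(p) = 0.523149
  p = 18/44 = 0.409091: log2(p) = -1.289507, -p*log2(p) = 0.527525
H = 0.421921 + 0.523149 + 0.527525 = 1.472595

H = 1.4726 bits/symbol


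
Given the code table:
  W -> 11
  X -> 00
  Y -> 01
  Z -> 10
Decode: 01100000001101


Decoding:
01 -> Y
10 -> Z
00 -> X
00 -> X
00 -> X
11 -> W
01 -> Y


Result: YZXXXWY


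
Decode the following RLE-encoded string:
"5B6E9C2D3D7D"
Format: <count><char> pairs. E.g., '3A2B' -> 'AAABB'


Expanding each <count><char> pair:
  5B -> 'BBBBB'
  6E -> 'EEEEEE'
  9C -> 'CCCCCCCCC'
  2D -> 'DD'
  3D -> 'DDD'
  7D -> 'DDDDDDD'

Decoded = BBBBBEEEEEECCCCCCCCCDDDDDDDDDDDD


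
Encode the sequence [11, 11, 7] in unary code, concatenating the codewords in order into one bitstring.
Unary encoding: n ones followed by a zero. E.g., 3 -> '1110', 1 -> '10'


Encode each number as n ones followed by a terminating 0:
  11 -> 111111111110 (12 bits)
  11 -> 111111111110 (12 bits)
  7 -> 11111110 (8 bits)
Total length = 12 + 12 + 8 = 32 bits.

Unary([11, 11, 7]) = 11111111111011111111111011111110 (32 bits)


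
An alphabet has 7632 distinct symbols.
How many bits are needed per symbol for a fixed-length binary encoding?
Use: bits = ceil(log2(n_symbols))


log2(7632) = 12.8978
Bracket: 2^12 = 4096 < 7632 <= 2^13 = 8192
So ceil(log2(7632)) = 13

bits = ceil(log2(7632)) = ceil(12.8978) = 13 bits


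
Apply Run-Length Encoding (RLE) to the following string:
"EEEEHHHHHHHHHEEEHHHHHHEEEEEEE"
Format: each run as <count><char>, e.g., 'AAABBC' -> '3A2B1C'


Scanning runs left to right:
  i=0: run of 'E' x 4 -> '4E'
  i=4: run of 'H' x 9 -> '9H'
  i=13: run of 'E' x 3 -> '3E'
  i=16: run of 'H' x 6 -> '6H'
  i=22: run of 'E' x 7 -> '7E'

RLE = 4E9H3E6H7E


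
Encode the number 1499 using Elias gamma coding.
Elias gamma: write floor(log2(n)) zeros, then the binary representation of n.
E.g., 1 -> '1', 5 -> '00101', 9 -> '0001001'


num_bits = floor(log2(1499)) + 1 = 11
leading_zeros = num_bits - 1 = 10
binary(1499) = 10111011011

Elias gamma(1499) = '0000000000' + '10111011011' = 000000000010111011011 (21 bits)


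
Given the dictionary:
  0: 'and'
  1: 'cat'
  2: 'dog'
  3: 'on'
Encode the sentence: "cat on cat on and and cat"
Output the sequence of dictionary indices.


Look up each word in the dictionary:
  'cat' -> 1
  'on' -> 3
  'cat' -> 1
  'on' -> 3
  'and' -> 0
  'and' -> 0
  'cat' -> 1

Encoded: [1, 3, 1, 3, 0, 0, 1]


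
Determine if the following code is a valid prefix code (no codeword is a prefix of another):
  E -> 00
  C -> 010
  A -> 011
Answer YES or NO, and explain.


Checking each pair (does one codeword prefix another?):
  E='00' vs C='010': no prefix
  E='00' vs A='011': no prefix
  C='010' vs E='00': no prefix
  C='010' vs A='011': no prefix
  A='011' vs E='00': no prefix
  A='011' vs C='010': no prefix
No violation found over all pairs.

YES -- this is a valid prefix code. No codeword is a prefix of any other codeword.


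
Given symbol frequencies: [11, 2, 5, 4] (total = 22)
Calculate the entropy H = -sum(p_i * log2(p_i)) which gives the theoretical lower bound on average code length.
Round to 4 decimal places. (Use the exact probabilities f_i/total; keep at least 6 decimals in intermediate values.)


Per-symbol terms -p_i * log2(p_i) with p_i = f_i/22:
  p = 11/22 = 0.500000: log2(p) = -1.000000, -p*log2(p) = 0.500000
  p = 2/22 = 0.090909: log2(p) = -3.459432, -p*log2(p) = 0.314494
  p = 5/22 = 0.227273: log2(p) = -2.137504, -p*log2(p) = 0.485796
  p = 4/22 = 0.181818: log2(p) = -2.459432, -p*log2(p) = 0.447169
H = 0.500000 + 0.314494 + 0.485796 + 0.447169 = 1.747459

H = 1.7475 bits/symbol


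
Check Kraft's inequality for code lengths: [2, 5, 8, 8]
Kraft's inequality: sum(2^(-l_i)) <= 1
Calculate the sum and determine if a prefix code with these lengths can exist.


Sum = 2^(-2) + 2^(-5) + 2^(-8) + 2^(-8)
    = 0.25 + 0.03125 + 0.00390625 + 0.00390625
    = 74/256 = 0.2890625
Since 0.2890625 <= 1, Kraft's inequality IS satisfied.
A prefix code with these lengths CAN exist.

Kraft sum = 0.2890625. Satisfied.


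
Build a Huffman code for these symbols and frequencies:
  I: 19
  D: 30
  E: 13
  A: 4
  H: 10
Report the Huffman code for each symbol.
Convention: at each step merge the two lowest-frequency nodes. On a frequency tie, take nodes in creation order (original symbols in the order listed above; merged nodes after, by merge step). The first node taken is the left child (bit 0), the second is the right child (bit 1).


Huffman tree construction:
Step 1: Merge A(4) + H(10) = 14
Step 2: Merge E(13) + (A+H)(14) = 27
Step 3: Merge I(19) + (E+(A+H))(27) = 46
Step 4: Merge D(30) + (I+(E+(A+H)))(46) = 76
Read each symbol's code off the tree from the root (left child = 0, right child = 1).

Codes:
  I: 10 (length 2)
  D: 0 (length 1)
  E: 110 (length 3)
  A: 1110 (length 4)
  H: 1111 (length 4)
Average code length: 163/76 = 2.1447 bits/symbol


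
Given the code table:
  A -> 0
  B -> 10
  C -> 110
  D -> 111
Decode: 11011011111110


Decoding:
110 -> C
110 -> C
111 -> D
111 -> D
10 -> B


Result: CCDDB


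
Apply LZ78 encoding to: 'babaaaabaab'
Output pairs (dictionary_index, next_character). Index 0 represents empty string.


LZ78 encoding steps:
Dictionary: {0: ''}
Step 1: w='' (idx 0), next='b' -> output (0, 'b'), add 'b' as idx 1
Step 2: w='' (idx 0), next='a' -> output (0, 'a'), add 'a' as idx 2
Step 3: w='b' (idx 1), next='a' -> output (1, 'a'), add 'ba' as idx 3
Step 4: w='a' (idx 2), next='a' -> output (2, 'a'), add 'aa' as idx 4
Step 5: w='a' (idx 2), next='b' -> output (2, 'b'), add 'ab' as idx 5
Step 6: w='aa' (idx 4), next='b' -> output (4, 'b'), add 'aab' as idx 6


Encoded: [(0, 'b'), (0, 'a'), (1, 'a'), (2, 'a'), (2, 'b'), (4, 'b')]


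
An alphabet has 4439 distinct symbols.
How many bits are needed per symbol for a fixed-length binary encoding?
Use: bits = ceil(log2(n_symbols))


log2(4439) = 12.116
Bracket: 2^12 = 4096 < 4439 <= 2^13 = 8192
So ceil(log2(4439)) = 13

bits = ceil(log2(4439)) = ceil(12.116) = 13 bits


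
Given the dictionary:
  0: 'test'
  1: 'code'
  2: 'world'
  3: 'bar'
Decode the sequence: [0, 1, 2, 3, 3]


Look up each index in the dictionary:
  0 -> 'test'
  1 -> 'code'
  2 -> 'world'
  3 -> 'bar'
  3 -> 'bar'

Decoded: "test code world bar bar"


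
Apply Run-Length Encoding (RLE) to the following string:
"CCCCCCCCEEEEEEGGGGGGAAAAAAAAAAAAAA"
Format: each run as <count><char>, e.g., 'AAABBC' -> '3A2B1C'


Scanning runs left to right:
  i=0: run of 'C' x 8 -> '8C'
  i=8: run of 'E' x 6 -> '6E'
  i=14: run of 'G' x 6 -> '6G'
  i=20: run of 'A' x 14 -> '14A'

RLE = 8C6E6G14A


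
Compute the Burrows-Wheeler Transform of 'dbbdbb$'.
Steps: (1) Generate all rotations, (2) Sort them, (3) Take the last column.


Rotations (sorted):
  0: $dbbdbb -> last char: b
  1: b$dbbdb -> last char: b
  2: bb$dbbd -> last char: d
  3: bbdbb$d -> last char: d
  4: bdbb$db -> last char: b
  5: dbb$dbb -> last char: b
  6: dbbdbb$ -> last char: $


BWT = bbddbb$


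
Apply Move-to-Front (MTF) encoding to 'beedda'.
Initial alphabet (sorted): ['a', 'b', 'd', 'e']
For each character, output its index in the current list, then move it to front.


MTF encoding:
'b': index 1 in ['a', 'b', 'd', 'e'] -> ['b', 'a', 'd', 'e']
'e': index 3 in ['b', 'a', 'd', 'e'] -> ['e', 'b', 'a', 'd']
'e': index 0 in ['e', 'b', 'a', 'd'] -> ['e', 'b', 'a', 'd']
'd': index 3 in ['e', 'b', 'a', 'd'] -> ['d', 'e', 'b', 'a']
'd': index 0 in ['d', 'e', 'b', 'a'] -> ['d', 'e', 'b', 'a']
'a': index 3 in ['d', 'e', 'b', 'a'] -> ['a', 'd', 'e', 'b']


Output: [1, 3, 0, 3, 0, 3]


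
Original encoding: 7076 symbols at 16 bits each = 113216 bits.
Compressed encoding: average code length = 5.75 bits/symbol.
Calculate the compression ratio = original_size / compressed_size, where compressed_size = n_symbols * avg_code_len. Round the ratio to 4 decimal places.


original_size = n_symbols * orig_bits = 7076 * 16 = 113216 bits
compressed_size = n_symbols * avg_code_len = 7076 * 5.75 = 40687.0 bits
ratio = original_size / compressed_size = 113216 / 40687.0 = 2.7826

Compression ratio = 2.7826


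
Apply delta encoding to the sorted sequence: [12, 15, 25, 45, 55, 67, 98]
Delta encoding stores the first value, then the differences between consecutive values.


First value: 12
Deltas:
  15 - 12 = 3
  25 - 15 = 10
  45 - 25 = 20
  55 - 45 = 10
  67 - 55 = 12
  98 - 67 = 31


Delta encoded: [12, 3, 10, 20, 10, 12, 31]


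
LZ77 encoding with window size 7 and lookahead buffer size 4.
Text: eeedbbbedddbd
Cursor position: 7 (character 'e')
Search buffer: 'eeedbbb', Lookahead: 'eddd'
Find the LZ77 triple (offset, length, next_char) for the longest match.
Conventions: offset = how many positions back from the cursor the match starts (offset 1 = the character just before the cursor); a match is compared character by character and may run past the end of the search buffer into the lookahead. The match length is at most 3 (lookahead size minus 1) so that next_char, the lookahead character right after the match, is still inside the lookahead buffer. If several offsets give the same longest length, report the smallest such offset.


Try each offset into the search buffer:
  offset=1 (pos 6, char 'b'): match length 0
  offset=2 (pos 5, char 'b'): match length 0
  offset=3 (pos 4, char 'b'): match length 0
  offset=4 (pos 3, char 'd'): match length 0
  offset=5 (pos 2, char 'e'): match length 2
  offset=6 (pos 1, char 'e'): match length 1
  offset=7 (pos 0, char 'e'): match length 1
Longest match has length 2 at offset 5.
next_char = character at position 7 + 2 = 9 -> 'd'

Best match: offset=5, length=2 (matching 'ed' starting at position 2)
LZ77 triple: (5, 2, 'd')


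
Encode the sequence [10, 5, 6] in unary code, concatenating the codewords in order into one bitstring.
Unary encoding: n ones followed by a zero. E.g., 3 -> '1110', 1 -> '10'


Encode each number as n ones followed by a terminating 0:
  10 -> 11111111110 (11 bits)
  5 -> 111110 (6 bits)
  6 -> 1111110 (7 bits)
Total length = 11 + 6 + 7 = 24 bits.

Unary([10, 5, 6]) = 111111111101111101111110 (24 bits)


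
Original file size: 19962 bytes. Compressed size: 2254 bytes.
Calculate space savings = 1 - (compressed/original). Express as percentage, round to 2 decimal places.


ratio = compressed/original = 2254/19962 = 0.112915
savings = 1 - ratio = 1 - 0.112915 = 0.887085
as a percentage: 0.887085 * 100 = 88.71%

Space savings = 1 - 2254/19962 = 88.71%


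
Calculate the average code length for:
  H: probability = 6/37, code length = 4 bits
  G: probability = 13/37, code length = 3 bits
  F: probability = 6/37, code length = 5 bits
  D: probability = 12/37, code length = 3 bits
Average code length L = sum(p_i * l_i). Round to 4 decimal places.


Weighted contributions p_i * l_i:
  H: (6/37) * 4 = 24/37
  G: (13/37) * 3 = 39/37
  F: (6/37) * 5 = 30/37
  D: (12/37) * 3 = 36/37
Sum = (24 + 39 + 30 + 36)/37 = 129/37

L = 129/37 = 3.4865 bits/symbol


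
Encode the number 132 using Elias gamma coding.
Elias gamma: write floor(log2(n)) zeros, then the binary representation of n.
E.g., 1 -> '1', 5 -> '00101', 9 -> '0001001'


num_bits = floor(log2(132)) + 1 = 8
leading_zeros = num_bits - 1 = 7
binary(132) = 10000100

Elias gamma(132) = '0000000' + '10000100' = 000000010000100 (15 bits)


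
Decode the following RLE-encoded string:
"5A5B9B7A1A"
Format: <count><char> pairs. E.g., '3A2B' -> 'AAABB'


Expanding each <count><char> pair:
  5A -> 'AAAAA'
  5B -> 'BBBBB'
  9B -> 'BBBBBBBBB'
  7A -> 'AAAAAAA'
  1A -> 'A'

Decoded = AAAAABBBBBBBBBBBBBBAAAAAAAA


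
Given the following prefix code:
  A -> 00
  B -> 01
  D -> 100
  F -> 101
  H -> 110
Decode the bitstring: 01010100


Decoding step by step:
Bits 01 -> B
Bits 01 -> B
Bits 01 -> B
Bits 00 -> A


Decoded message: BBBA


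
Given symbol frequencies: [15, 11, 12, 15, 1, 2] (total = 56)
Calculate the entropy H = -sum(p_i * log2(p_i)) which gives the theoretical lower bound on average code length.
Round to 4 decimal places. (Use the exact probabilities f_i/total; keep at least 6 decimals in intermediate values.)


Per-symbol terms -p_i * log2(p_i) with p_i = f_i/56:
  p = 15/56 = 0.267857: log2(p) = -1.900464, -p*log2(p) = 0.509053
  p = 11/56 = 0.196429: log2(p) = -2.347923, -p*log2(p) = 0.461199
  p = 12/56 = 0.214286: log2(p) = -2.222392, -p*log2(p) = 0.476227
  p = 15/56 = 0.267857: log2(p) = -1.900464, -p*log2(p) = 0.509053
  p = 1/56 = 0.017857: log2(p) = -5.807355, -p*log2(p) = 0.103703
  p = 2/56 = 0.035714: log2(p) = -4.807355, -p*log2(p) = 0.171691
H = 0.509053 + 0.461199 + 0.476227 + 0.509053 + 0.103703 + 0.171691 = 2.230926

H = 2.2309 bits/symbol


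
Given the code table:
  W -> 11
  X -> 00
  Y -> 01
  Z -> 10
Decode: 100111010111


Decoding:
10 -> Z
01 -> Y
11 -> W
01 -> Y
01 -> Y
11 -> W


Result: ZYWYYW


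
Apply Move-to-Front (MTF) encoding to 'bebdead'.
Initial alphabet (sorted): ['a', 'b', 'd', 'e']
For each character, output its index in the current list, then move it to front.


MTF encoding:
'b': index 1 in ['a', 'b', 'd', 'e'] -> ['b', 'a', 'd', 'e']
'e': index 3 in ['b', 'a', 'd', 'e'] -> ['e', 'b', 'a', 'd']
'b': index 1 in ['e', 'b', 'a', 'd'] -> ['b', 'e', 'a', 'd']
'd': index 3 in ['b', 'e', 'a', 'd'] -> ['d', 'b', 'e', 'a']
'e': index 2 in ['d', 'b', 'e', 'a'] -> ['e', 'd', 'b', 'a']
'a': index 3 in ['e', 'd', 'b', 'a'] -> ['a', 'e', 'd', 'b']
'd': index 2 in ['a', 'e', 'd', 'b'] -> ['d', 'a', 'e', 'b']


Output: [1, 3, 1, 3, 2, 3, 2]


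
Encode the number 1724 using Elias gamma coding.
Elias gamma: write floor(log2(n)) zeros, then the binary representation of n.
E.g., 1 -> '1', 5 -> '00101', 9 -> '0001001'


num_bits = floor(log2(1724)) + 1 = 11
leading_zeros = num_bits - 1 = 10
binary(1724) = 11010111100

Elias gamma(1724) = '0000000000' + '11010111100' = 000000000011010111100 (21 bits)


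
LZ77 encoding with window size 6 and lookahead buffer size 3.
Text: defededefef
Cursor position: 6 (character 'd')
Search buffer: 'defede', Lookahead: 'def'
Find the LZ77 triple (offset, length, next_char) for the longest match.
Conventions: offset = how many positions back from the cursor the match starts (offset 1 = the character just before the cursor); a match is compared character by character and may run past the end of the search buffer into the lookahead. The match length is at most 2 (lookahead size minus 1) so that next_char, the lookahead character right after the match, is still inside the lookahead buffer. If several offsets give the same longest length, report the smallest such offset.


Try each offset into the search buffer:
  offset=1 (pos 5, char 'e'): match length 0
  offset=2 (pos 4, char 'd'): match length 2
  offset=3 (pos 3, char 'e'): match length 0
  offset=4 (pos 2, char 'f'): match length 0
  offset=5 (pos 1, char 'e'): match length 0
  offset=6 (pos 0, char 'd'): match length 2
Longest match has length 2, found at offsets 2, 6; take the smallest, offset 2.
next_char = character at position 6 + 2 = 8 -> 'f'

Best match: offset=2, length=2 (matching 'de' starting at position 4)
LZ77 triple: (2, 2, 'f')


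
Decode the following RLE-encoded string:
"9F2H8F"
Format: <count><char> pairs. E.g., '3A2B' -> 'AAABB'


Expanding each <count><char> pair:
  9F -> 'FFFFFFFFF'
  2H -> 'HH'
  8F -> 'FFFFFFFF'

Decoded = FFFFFFFFFHHFFFFFFFF


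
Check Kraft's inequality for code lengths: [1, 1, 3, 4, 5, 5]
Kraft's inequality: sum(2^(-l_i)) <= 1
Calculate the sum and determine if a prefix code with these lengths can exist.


Sum = 2^(-1) + 2^(-1) + 2^(-3) + 2^(-4) + 2^(-5) + 2^(-5)
    = 0.5 + 0.5 + 0.125 + 0.0625 + 0.03125 + 0.03125
    = 40/32 = 1.25
Since 1.25 > 1, Kraft's inequality is NOT satisfied.
A prefix code with these lengths CANNOT exist.

Kraft sum = 1.25. Not satisfied.


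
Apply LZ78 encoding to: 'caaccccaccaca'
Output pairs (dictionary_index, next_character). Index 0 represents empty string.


LZ78 encoding steps:
Dictionary: {0: ''}
Step 1: w='' (idx 0), next='c' -> output (0, 'c'), add 'c' as idx 1
Step 2: w='' (idx 0), next='a' -> output (0, 'a'), add 'a' as idx 2
Step 3: w='a' (idx 2), next='c' -> output (2, 'c'), add 'ac' as idx 3
Step 4: w='c' (idx 1), next='c' -> output (1, 'c'), add 'cc' as idx 4
Step 5: w='c' (idx 1), next='a' -> output (1, 'a'), add 'ca' as idx 5
Step 6: w='cc' (idx 4), next='a' -> output (4, 'a'), add 'cca' as idx 6
Step 7: w='ca' (idx 5), end of input -> output (5, '')


Encoded: [(0, 'c'), (0, 'a'), (2, 'c'), (1, 'c'), (1, 'a'), (4, 'a'), (5, '')]


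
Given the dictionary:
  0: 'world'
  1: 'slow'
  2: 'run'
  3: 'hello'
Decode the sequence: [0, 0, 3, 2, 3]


Look up each index in the dictionary:
  0 -> 'world'
  0 -> 'world'
  3 -> 'hello'
  2 -> 'run'
  3 -> 'hello'

Decoded: "world world hello run hello"


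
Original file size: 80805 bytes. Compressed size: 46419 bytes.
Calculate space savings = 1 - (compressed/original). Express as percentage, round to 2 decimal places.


ratio = compressed/original = 46419/80805 = 0.574457
savings = 1 - ratio = 1 - 0.574457 = 0.425543
as a percentage: 0.425543 * 100 = 42.55%

Space savings = 1 - 46419/80805 = 42.55%


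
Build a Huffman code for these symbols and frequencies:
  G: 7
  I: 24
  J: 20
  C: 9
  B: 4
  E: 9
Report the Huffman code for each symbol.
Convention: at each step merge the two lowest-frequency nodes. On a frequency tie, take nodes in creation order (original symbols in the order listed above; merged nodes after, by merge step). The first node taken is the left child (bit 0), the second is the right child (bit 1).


Huffman tree construction:
Step 1: Merge B(4) + G(7) = 11
Step 2: Merge C(9) + E(9) = 18
Step 3: Merge (B+G)(11) + (C+E)(18) = 29
Step 4: Merge J(20) + I(24) = 44
Step 5: Merge ((B+G)+(C+E))(29) + (J+I)(44) = 73
Read each symbol's code off the tree from the root (left child = 0, right child = 1).

Codes:
  G: 001 (length 3)
  I: 11 (length 2)
  J: 10 (length 2)
  C: 010 (length 3)
  B: 000 (length 3)
  E: 011 (length 3)
Average code length: 175/73 = 2.3973 bits/symbol


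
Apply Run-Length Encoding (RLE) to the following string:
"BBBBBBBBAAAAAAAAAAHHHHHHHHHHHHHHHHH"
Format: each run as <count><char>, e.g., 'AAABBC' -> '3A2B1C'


Scanning runs left to right:
  i=0: run of 'B' x 8 -> '8B'
  i=8: run of 'A' x 10 -> '10A'
  i=18: run of 'H' x 17 -> '17H'

RLE = 8B10A17H


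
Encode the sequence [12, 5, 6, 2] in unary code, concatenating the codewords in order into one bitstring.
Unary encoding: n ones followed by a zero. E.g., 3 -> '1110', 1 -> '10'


Encode each number as n ones followed by a terminating 0:
  12 -> 1111111111110 (13 bits)
  5 -> 111110 (6 bits)
  6 -> 1111110 (7 bits)
  2 -> 110 (3 bits)
Total length = 13 + 6 + 7 + 3 = 29 bits.

Unary([12, 5, 6, 2]) = 11111111111101111101111110110 (29 bits)


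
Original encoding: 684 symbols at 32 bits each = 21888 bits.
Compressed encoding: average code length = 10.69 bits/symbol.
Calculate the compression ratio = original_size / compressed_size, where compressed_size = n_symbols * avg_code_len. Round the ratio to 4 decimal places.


original_size = n_symbols * orig_bits = 684 * 32 = 21888 bits
compressed_size = n_symbols * avg_code_len = 684 * 10.69 = 7311.96 bits
ratio = original_size / compressed_size = 21888 / 7311.96 = 2.9935

Compression ratio = 2.9935


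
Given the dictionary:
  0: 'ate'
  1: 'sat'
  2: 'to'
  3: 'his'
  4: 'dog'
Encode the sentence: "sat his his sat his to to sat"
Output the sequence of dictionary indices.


Look up each word in the dictionary:
  'sat' -> 1
  'his' -> 3
  'his' -> 3
  'sat' -> 1
  'his' -> 3
  'to' -> 2
  'to' -> 2
  'sat' -> 1

Encoded: [1, 3, 3, 1, 3, 2, 2, 1]


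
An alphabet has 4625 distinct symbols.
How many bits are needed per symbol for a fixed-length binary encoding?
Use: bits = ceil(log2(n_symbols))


log2(4625) = 12.1752
Bracket: 2^12 = 4096 < 4625 <= 2^13 = 8192
So ceil(log2(4625)) = 13

bits = ceil(log2(4625)) = ceil(12.1752) = 13 bits


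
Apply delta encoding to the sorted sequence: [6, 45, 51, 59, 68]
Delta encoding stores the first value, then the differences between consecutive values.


First value: 6
Deltas:
  45 - 6 = 39
  51 - 45 = 6
  59 - 51 = 8
  68 - 59 = 9


Delta encoded: [6, 39, 6, 8, 9]


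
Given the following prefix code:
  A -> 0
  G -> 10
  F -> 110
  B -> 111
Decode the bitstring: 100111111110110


Decoding step by step:
Bits 10 -> G
Bits 0 -> A
Bits 111 -> B
Bits 111 -> B
Bits 110 -> F
Bits 110 -> F


Decoded message: GABBFF


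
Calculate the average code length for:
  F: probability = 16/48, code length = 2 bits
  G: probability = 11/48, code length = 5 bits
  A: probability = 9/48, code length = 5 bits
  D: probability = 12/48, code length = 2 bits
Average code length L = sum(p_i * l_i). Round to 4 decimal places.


Weighted contributions p_i * l_i:
  F: (16/48) * 2 = 32/48
  G: (11/48) * 5 = 55/48
  A: (9/48) * 5 = 45/48
  D: (12/48) * 2 = 24/48
Sum = (32 + 55 + 45 + 24)/48 = 156/48

L = 156/48 = 3.2500 bits/symbol


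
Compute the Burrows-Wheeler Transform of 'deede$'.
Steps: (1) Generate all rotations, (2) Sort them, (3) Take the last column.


Rotations (sorted):
  0: $deede -> last char: e
  1: de$dee -> last char: e
  2: deede$ -> last char: $
  3: e$deed -> last char: d
  4: ede$de -> last char: e
  5: eede$d -> last char: d


BWT = ee$ded


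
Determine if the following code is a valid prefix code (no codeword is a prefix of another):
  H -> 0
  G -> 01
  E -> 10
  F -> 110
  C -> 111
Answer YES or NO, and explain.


Checking each pair (does one codeword prefix another?):
  H='0' vs G='01': prefix -- VIOLATION

NO -- this is NOT a valid prefix code. H (0) is a prefix of G (01).


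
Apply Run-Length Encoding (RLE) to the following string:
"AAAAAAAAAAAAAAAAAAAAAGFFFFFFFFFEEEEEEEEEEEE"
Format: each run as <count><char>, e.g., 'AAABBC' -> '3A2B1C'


Scanning runs left to right:
  i=0: run of 'A' x 21 -> '21A'
  i=21: run of 'G' x 1 -> '1G'
  i=22: run of 'F' x 9 -> '9F'
  i=31: run of 'E' x 12 -> '12E'

RLE = 21A1G9F12E


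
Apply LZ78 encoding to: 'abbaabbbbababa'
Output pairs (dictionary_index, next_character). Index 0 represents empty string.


LZ78 encoding steps:
Dictionary: {0: ''}
Step 1: w='' (idx 0), next='a' -> output (0, 'a'), add 'a' as idx 1
Step 2: w='' (idx 0), next='b' -> output (0, 'b'), add 'b' as idx 2
Step 3: w='b' (idx 2), next='a' -> output (2, 'a'), add 'ba' as idx 3
Step 4: w='a' (idx 1), next='b' -> output (1, 'b'), add 'ab' as idx 4
Step 5: w='b' (idx 2), next='b' -> output (2, 'b'), add 'bb' as idx 5
Step 6: w='ba' (idx 3), next='b' -> output (3, 'b'), add 'bab' as idx 6
Step 7: w='ab' (idx 4), next='a' -> output (4, 'a'), add 'aba' as idx 7


Encoded: [(0, 'a'), (0, 'b'), (2, 'a'), (1, 'b'), (2, 'b'), (3, 'b'), (4, 'a')]


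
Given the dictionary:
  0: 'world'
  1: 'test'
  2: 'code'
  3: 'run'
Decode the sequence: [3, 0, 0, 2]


Look up each index in the dictionary:
  3 -> 'run'
  0 -> 'world'
  0 -> 'world'
  2 -> 'code'

Decoded: "run world world code"


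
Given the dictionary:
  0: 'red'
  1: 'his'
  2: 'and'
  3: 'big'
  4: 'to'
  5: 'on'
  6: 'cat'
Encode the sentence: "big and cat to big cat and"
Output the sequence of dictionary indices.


Look up each word in the dictionary:
  'big' -> 3
  'and' -> 2
  'cat' -> 6
  'to' -> 4
  'big' -> 3
  'cat' -> 6
  'and' -> 2

Encoded: [3, 2, 6, 4, 3, 6, 2]


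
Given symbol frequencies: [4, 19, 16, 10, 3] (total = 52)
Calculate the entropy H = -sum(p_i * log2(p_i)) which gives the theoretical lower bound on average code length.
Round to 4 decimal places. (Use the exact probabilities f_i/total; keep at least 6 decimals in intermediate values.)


Per-symbol terms -p_i * log2(p_i) with p_i = f_i/52:
  p = 4/52 = 0.076923: log2(p) = -3.700440, -p*log2(p) = 0.284649
  p = 19/52 = 0.365385: log2(p) = -1.452512, -p*log2(p) = 0.530726
  p = 16/52 = 0.307692: log2(p) = -1.700440, -p*log2(p) = 0.523212
  p = 10/52 = 0.192308: log2(p) = -2.378512, -p*log2(p) = 0.457406
  p = 3/52 = 0.057692: log2(p) = -4.115477, -p*log2(p) = 0.237431
H = 0.284649 + 0.530726 + 0.523212 + 0.457406 + 0.237431 = 2.033424

H = 2.0334 bits/symbol


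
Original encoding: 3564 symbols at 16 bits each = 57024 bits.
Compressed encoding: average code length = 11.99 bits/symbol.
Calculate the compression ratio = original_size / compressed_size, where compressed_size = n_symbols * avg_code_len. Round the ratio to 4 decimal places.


original_size = n_symbols * orig_bits = 3564 * 16 = 57024 bits
compressed_size = n_symbols * avg_code_len = 3564 * 11.99 = 42732.36 bits
ratio = original_size / compressed_size = 57024 / 42732.36 = 1.3344

Compression ratio = 1.3344


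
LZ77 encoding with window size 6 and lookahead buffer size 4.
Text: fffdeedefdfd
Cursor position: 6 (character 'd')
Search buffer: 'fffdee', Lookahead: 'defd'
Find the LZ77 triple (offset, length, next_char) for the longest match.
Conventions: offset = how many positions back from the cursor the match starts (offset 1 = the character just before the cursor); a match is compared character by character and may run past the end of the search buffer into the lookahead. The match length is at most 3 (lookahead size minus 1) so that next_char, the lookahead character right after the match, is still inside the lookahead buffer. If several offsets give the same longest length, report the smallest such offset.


Try each offset into the search buffer:
  offset=1 (pos 5, char 'e'): match length 0
  offset=2 (pos 4, char 'e'): match length 0
  offset=3 (pos 3, char 'd'): match length 2
  offset=4 (pos 2, char 'f'): match length 0
  offset=5 (pos 1, char 'f'): match length 0
  offset=6 (pos 0, char 'f'): match length 0
Longest match has length 2 at offset 3.
next_char = character at position 6 + 2 = 8 -> 'f'

Best match: offset=3, length=2 (matching 'de' starting at position 3)
LZ77 triple: (3, 2, 'f')


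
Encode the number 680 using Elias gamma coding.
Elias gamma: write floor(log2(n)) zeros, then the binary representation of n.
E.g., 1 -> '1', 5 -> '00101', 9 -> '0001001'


num_bits = floor(log2(680)) + 1 = 10
leading_zeros = num_bits - 1 = 9
binary(680) = 1010101000

Elias gamma(680) = '000000000' + '1010101000' = 0000000001010101000 (19 bits)


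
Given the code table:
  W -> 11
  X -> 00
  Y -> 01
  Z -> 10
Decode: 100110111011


Decoding:
10 -> Z
01 -> Y
10 -> Z
11 -> W
10 -> Z
11 -> W


Result: ZYZWZW


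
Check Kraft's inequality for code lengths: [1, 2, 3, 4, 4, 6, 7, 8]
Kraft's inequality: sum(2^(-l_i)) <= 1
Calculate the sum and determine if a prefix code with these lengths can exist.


Sum = 2^(-1) + 2^(-2) + 2^(-3) + 2^(-4) + 2^(-4) + 2^(-6) + 2^(-7) + 2^(-8)
    = 0.5 + 0.25 + 0.125 + 0.0625 + 0.0625 + 0.015625 + 0.0078125 + 0.00390625
    = 263/256 = 1.02734375
Since 1.02734375 > 1, Kraft's inequality is NOT satisfied.
A prefix code with these lengths CANNOT exist.

Kraft sum = 1.02734375. Not satisfied.


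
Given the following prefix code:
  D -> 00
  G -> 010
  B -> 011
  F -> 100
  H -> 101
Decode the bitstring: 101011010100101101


Decoding step by step:
Bits 101 -> H
Bits 011 -> B
Bits 010 -> G
Bits 100 -> F
Bits 101 -> H
Bits 101 -> H


Decoded message: HBGFHH


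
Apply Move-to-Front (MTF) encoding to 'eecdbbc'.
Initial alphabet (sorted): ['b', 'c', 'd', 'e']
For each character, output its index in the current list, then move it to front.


MTF encoding:
'e': index 3 in ['b', 'c', 'd', 'e'] -> ['e', 'b', 'c', 'd']
'e': index 0 in ['e', 'b', 'c', 'd'] -> ['e', 'b', 'c', 'd']
'c': index 2 in ['e', 'b', 'c', 'd'] -> ['c', 'e', 'b', 'd']
'd': index 3 in ['c', 'e', 'b', 'd'] -> ['d', 'c', 'e', 'b']
'b': index 3 in ['d', 'c', 'e', 'b'] -> ['b', 'd', 'c', 'e']
'b': index 0 in ['b', 'd', 'c', 'e'] -> ['b', 'd', 'c', 'e']
'c': index 2 in ['b', 'd', 'c', 'e'] -> ['c', 'b', 'd', 'e']


Output: [3, 0, 2, 3, 3, 0, 2]


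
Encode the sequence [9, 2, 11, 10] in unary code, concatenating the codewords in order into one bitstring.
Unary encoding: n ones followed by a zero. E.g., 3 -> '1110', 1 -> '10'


Encode each number as n ones followed by a terminating 0:
  9 -> 1111111110 (10 bits)
  2 -> 110 (3 bits)
  11 -> 111111111110 (12 bits)
  10 -> 11111111110 (11 bits)
Total length = 10 + 3 + 12 + 11 = 36 bits.

Unary([9, 2, 11, 10]) = 111111111011011111111111011111111110 (36 bits)


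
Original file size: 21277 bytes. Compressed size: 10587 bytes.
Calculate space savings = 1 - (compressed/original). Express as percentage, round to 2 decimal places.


ratio = compressed/original = 10587/21277 = 0.49758
savings = 1 - ratio = 1 - 0.49758 = 0.50242
as a percentage: 0.50242 * 100 = 50.24%

Space savings = 1 - 10587/21277 = 50.24%


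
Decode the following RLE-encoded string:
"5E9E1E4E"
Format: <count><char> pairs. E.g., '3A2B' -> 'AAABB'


Expanding each <count><char> pair:
  5E -> 'EEEEE'
  9E -> 'EEEEEEEEE'
  1E -> 'E'
  4E -> 'EEEE'

Decoded = EEEEEEEEEEEEEEEEEEE


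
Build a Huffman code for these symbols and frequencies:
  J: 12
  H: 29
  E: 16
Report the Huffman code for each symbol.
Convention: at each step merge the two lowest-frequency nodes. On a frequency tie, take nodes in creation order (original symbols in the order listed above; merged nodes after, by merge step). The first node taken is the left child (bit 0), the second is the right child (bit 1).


Huffman tree construction:
Step 1: Merge J(12) + E(16) = 28
Step 2: Merge (J+E)(28) + H(29) = 57
Read each symbol's code off the tree from the root (left child = 0, right child = 1).

Codes:
  J: 00 (length 2)
  H: 1 (length 1)
  E: 01 (length 2)
Average code length: 85/57 = 1.4912 bits/symbol


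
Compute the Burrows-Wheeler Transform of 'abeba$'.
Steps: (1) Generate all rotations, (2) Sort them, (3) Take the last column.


Rotations (sorted):
  0: $abeba -> last char: a
  1: a$abeb -> last char: b
  2: abeba$ -> last char: $
  3: ba$abe -> last char: e
  4: beba$a -> last char: a
  5: eba$ab -> last char: b


BWT = ab$eab


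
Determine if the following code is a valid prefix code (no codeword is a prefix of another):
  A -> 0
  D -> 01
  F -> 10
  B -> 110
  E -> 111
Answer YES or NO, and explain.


Checking each pair (does one codeword prefix another?):
  A='0' vs D='01': prefix -- VIOLATION

NO -- this is NOT a valid prefix code. A (0) is a prefix of D (01).


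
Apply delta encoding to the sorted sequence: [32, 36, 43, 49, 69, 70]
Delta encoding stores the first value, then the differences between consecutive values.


First value: 32
Deltas:
  36 - 32 = 4
  43 - 36 = 7
  49 - 43 = 6
  69 - 49 = 20
  70 - 69 = 1


Delta encoded: [32, 4, 7, 6, 20, 1]


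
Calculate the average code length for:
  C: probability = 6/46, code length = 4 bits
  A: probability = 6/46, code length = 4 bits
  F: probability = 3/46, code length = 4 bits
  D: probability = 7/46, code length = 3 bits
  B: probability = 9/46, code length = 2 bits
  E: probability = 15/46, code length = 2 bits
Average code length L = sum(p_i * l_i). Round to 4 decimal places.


Weighted contributions p_i * l_i:
  C: (6/46) * 4 = 24/46
  A: (6/46) * 4 = 24/46
  F: (3/46) * 4 = 12/46
  D: (7/46) * 3 = 21/46
  B: (9/46) * 2 = 18/46
  E: (15/46) * 2 = 30/46
Sum = (24 + 24 + 12 + 21 + 18 + 30)/46 = 129/46

L = 129/46 = 2.8043 bits/symbol


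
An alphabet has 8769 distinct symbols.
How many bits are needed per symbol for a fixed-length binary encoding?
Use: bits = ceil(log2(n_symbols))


log2(8769) = 13.0982
Bracket: 2^13 = 8192 < 8769 <= 2^14 = 16384
So ceil(log2(8769)) = 14

bits = ceil(log2(8769)) = ceil(13.0982) = 14 bits


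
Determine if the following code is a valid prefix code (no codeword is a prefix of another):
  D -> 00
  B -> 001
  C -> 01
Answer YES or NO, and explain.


Checking each pair (does one codeword prefix another?):
  D='00' vs B='001': prefix -- VIOLATION

NO -- this is NOT a valid prefix code. D (00) is a prefix of B (001).
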